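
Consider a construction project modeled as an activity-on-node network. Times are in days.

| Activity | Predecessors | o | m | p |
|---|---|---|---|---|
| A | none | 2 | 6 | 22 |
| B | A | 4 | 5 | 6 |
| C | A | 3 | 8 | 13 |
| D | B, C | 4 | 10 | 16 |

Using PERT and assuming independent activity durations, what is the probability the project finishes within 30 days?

te_A = (2 + 4·6 + 22)/6 = 48/6 = 8; σ²_A = ((22−2)/6)² = 11.111
te_B = (4 + 4·5 + 6)/6 = 30/6 = 5; σ²_B = ((6−4)/6)² = 0.111
te_C = (3 + 4·8 + 13)/6 = 48/6 = 8; σ²_C = ((13−3)/6)² = 2.778
te_D = (4 + 4·10 + 16)/6 = 60/6 = 10; σ²_D = ((16−4)/6)² = 4.000

Forward pass:
ES_A = 0; EF_A = 8
ES_B = 8; EF_B = 8+5 = 13
ES_C = 8; EF_C = 8+8 = 16
ES_D = max(EF_B=13, EF_C=16) = 16; EF_D = 16+10 = 26
Expected project duration μ = 26 days. Critical path: A → C → D.

Variance along critical path = 11.111 + 2.778 + 4.000 = 17.889; σ = √17.889 = 4.230 days.
Z = (30 − 26) / 4.230 = 0.946
P(T ≤ 30) = Φ(0.946) ≈ 0.828

0.828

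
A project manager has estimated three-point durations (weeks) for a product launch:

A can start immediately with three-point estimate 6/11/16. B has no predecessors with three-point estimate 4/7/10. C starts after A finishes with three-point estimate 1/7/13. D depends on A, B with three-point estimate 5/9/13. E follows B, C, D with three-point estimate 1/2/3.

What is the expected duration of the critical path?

22 weeks

te_A = (6 + 4·11 + 16)/6 = 66/6 = 11
te_B = (4 + 4·7 + 10)/6 = 42/6 = 7
te_C = (1 + 4·7 + 13)/6 = 42/6 = 7
te_D = (5 + 4·9 + 13)/6 = 54/6 = 9
te_E = (1 + 4·2 + 3)/6 = 12/6 = 2

Forward pass:
ES_A = 0; EF_A = 11
ES_B = 0; EF_B = 7
ES_C = 11; EF_C = 11+7 = 18
ES_D = max(EF_A=11, EF_B=7) = 11; EF_D = 11+9 = 20
ES_E = max(EF_B=7, EF_C=18, EF_D=20) = 20; EF_E = 20+2 = 22
Expected project duration μ = 22 weeks. Critical path: A → D → E.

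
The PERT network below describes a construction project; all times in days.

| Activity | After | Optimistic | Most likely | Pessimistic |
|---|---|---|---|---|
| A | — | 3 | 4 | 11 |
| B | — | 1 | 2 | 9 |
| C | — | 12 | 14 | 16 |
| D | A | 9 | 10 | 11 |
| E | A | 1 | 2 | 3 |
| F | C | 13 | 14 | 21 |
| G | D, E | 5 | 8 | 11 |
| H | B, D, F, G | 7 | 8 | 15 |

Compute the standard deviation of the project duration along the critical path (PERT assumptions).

te_A = (3 + 4·4 + 11)/6 = 30/6 = 5; σ²_A = ((11−3)/6)² = 1.778
te_B = (1 + 4·2 + 9)/6 = 18/6 = 3; σ²_B = ((9−1)/6)² = 1.778
te_C = (12 + 4·14 + 16)/6 = 84/6 = 14; σ²_C = ((16−12)/6)² = 0.444
te_D = (9 + 4·10 + 11)/6 = 60/6 = 10; σ²_D = ((11−9)/6)² = 0.111
te_E = (1 + 4·2 + 3)/6 = 12/6 = 2; σ²_E = ((3−1)/6)² = 0.111
te_F = (13 + 4·14 + 21)/6 = 90/6 = 15; σ²_F = ((21−13)/6)² = 1.778
te_G = (5 + 4·8 + 11)/6 = 48/6 = 8; σ²_G = ((11−5)/6)² = 1.000
te_H = (7 + 4·8 + 15)/6 = 54/6 = 9; σ²_H = ((15−7)/6)² = 1.778

Forward pass:
ES_A = 0; EF_A = 5
ES_B = 0; EF_B = 3
ES_C = 0; EF_C = 14
ES_D = 5; EF_D = 5+10 = 15
ES_E = 5; EF_E = 5+2 = 7
ES_F = 14; EF_F = 14+15 = 29
ES_G = max(EF_D=15, EF_E=7) = 15; EF_G = 15+8 = 23
ES_H = max(EF_B=3, EF_D=15, EF_F=29, EF_G=23) = 29; EF_H = 29+9 = 38
Expected project duration μ = 38 days. Critical path: C → F → H.

Variance along critical path = 0.444 + 1.778 + 1.778 = 4.000
σ = √4.000 = 2.000 days

2.00 days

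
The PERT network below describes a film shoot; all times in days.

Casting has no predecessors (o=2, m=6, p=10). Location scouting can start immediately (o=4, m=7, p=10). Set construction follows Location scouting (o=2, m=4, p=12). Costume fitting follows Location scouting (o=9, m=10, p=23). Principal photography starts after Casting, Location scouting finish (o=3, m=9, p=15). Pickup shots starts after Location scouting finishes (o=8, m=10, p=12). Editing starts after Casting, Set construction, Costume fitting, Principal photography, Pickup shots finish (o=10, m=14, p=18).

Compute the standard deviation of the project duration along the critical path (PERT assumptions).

2.87 days

te_Casting = (2 + 4·6 + 10)/6 = 36/6 = 6; σ²_Casting = ((10−2)/6)² = 1.778
te_Location scouting = (4 + 4·7 + 10)/6 = 42/6 = 7; σ²_Location scouting = ((10−4)/6)² = 1.000
te_Set construction = (2 + 4·4 + 12)/6 = 30/6 = 5; σ²_Set construction = ((12−2)/6)² = 2.778
te_Costume fitting = (9 + 4·10 + 23)/6 = 72/6 = 12; σ²_Costume fitting = ((23−9)/6)² = 5.444
te_Principal photography = (3 + 4·9 + 15)/6 = 54/6 = 9; σ²_Principal photography = ((15−3)/6)² = 4.000
te_Pickup shots = (8 + 4·10 + 12)/6 = 60/6 = 10; σ²_Pickup shots = ((12−8)/6)² = 0.444
te_Editing = (10 + 4·14 + 18)/6 = 84/6 = 14; σ²_Editing = ((18−10)/6)² = 1.778

Forward pass:
ES_Casting = 0; EF_Casting = 6
ES_Location scouting = 0; EF_Location scouting = 7
ES_Set construction = 7; EF_Set construction = 7+5 = 12
ES_Costume fitting = 7; EF_Costume fitting = 7+12 = 19
ES_Principal photography = max(EF_Casting=6, EF_Location scouting=7) = 7; EF_Principal photography = 7+9 = 16
ES_Pickup shots = 7; EF_Pickup shots = 7+10 = 17
ES_Editing = max(EF_Casting=6, EF_Set construction=12, EF_Costume fitting=19, EF_Principal photography=16, EF_Pickup shots=17) = 19; EF_Editing = 19+14 = 33
Expected project duration μ = 33 days. Critical path: Location scouting → Costume fitting → Editing.

Variance along critical path = 1.000 + 5.444 + 1.778 = 8.222
σ = √8.222 = 2.867 days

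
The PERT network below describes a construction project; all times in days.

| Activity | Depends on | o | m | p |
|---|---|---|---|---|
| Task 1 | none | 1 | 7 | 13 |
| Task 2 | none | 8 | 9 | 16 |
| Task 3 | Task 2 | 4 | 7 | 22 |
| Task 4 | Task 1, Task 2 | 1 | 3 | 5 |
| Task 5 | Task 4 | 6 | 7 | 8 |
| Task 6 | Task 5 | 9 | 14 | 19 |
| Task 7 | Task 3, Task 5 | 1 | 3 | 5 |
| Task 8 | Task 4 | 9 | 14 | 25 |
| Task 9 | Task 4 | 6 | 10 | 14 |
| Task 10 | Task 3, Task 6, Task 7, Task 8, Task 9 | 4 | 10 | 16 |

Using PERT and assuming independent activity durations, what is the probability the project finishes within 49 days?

te_Task 1 = (1 + 4·7 + 13)/6 = 42/6 = 7; σ²_Task 1 = ((13−1)/6)² = 4.000
te_Task 2 = (8 + 4·9 + 16)/6 = 60/6 = 10; σ²_Task 2 = ((16−8)/6)² = 1.778
te_Task 3 = (4 + 4·7 + 22)/6 = 54/6 = 9; σ²_Task 3 = ((22−4)/6)² = 9.000
te_Task 4 = (1 + 4·3 + 5)/6 = 18/6 = 3; σ²_Task 4 = ((5−1)/6)² = 0.444
te_Task 5 = (6 + 4·7 + 8)/6 = 42/6 = 7; σ²_Task 5 = ((8−6)/6)² = 0.111
te_Task 6 = (9 + 4·14 + 19)/6 = 84/6 = 14; σ²_Task 6 = ((19−9)/6)² = 2.778
te_Task 7 = (1 + 4·3 + 5)/6 = 18/6 = 3; σ²_Task 7 = ((5−1)/6)² = 0.444
te_Task 8 = (9 + 4·14 + 25)/6 = 90/6 = 15; σ²_Task 8 = ((25−9)/6)² = 7.111
te_Task 9 = (6 + 4·10 + 14)/6 = 60/6 = 10; σ²_Task 9 = ((14−6)/6)² = 1.778
te_Task 10 = (4 + 4·10 + 16)/6 = 60/6 = 10; σ²_Task 10 = ((16−4)/6)² = 4.000

Forward pass:
ES_Task 1 = 0; EF_Task 1 = 7
ES_Task 2 = 0; EF_Task 2 = 10
ES_Task 3 = 10; EF_Task 3 = 10+9 = 19
ES_Task 4 = max(EF_Task 1=7, EF_Task 2=10) = 10; EF_Task 4 = 10+3 = 13
ES_Task 5 = 13; EF_Task 5 = 13+7 = 20
ES_Task 6 = 20; EF_Task 6 = 20+14 = 34
ES_Task 7 = max(EF_Task 3=19, EF_Task 5=20) = 20; EF_Task 7 = 20+3 = 23
ES_Task 8 = 13; EF_Task 8 = 13+15 = 28
ES_Task 9 = 13; EF_Task 9 = 13+10 = 23
ES_Task 10 = max(EF_Task 3=19, EF_Task 6=34, EF_Task 7=23, EF_Task 8=28, EF_Task 9=23) = 34; EF_Task 10 = 34+10 = 44
Expected project duration μ = 44 days. Critical path: Task 2 → Task 4 → Task 5 → Task 6 → Task 10.

Variance along critical path = 1.778 + 0.444 + 0.111 + 2.778 + 4.000 = 9.111; σ = √9.111 = 3.018 days.
Z = (49 − 44) / 3.018 = 1.656
P(T ≤ 49) = Φ(1.656) ≈ 0.951

0.951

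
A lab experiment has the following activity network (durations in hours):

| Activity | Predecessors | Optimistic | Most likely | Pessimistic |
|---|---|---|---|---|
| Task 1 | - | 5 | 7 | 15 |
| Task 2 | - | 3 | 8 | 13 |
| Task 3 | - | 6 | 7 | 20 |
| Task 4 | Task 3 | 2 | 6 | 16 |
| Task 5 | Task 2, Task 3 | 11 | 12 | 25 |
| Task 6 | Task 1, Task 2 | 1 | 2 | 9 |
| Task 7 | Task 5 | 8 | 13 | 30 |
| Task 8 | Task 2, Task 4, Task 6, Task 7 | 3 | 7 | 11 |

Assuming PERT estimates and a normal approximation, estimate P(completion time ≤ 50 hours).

te_Task 1 = (5 + 4·7 + 15)/6 = 48/6 = 8; σ²_Task 1 = ((15−5)/6)² = 2.778
te_Task 2 = (3 + 4·8 + 13)/6 = 48/6 = 8; σ²_Task 2 = ((13−3)/6)² = 2.778
te_Task 3 = (6 + 4·7 + 20)/6 = 54/6 = 9; σ²_Task 3 = ((20−6)/6)² = 5.444
te_Task 4 = (2 + 4·6 + 16)/6 = 42/6 = 7; σ²_Task 4 = ((16−2)/6)² = 5.444
te_Task 5 = (11 + 4·12 + 25)/6 = 84/6 = 14; σ²_Task 5 = ((25−11)/6)² = 5.444
te_Task 6 = (1 + 4·2 + 9)/6 = 18/6 = 3; σ²_Task 6 = ((9−1)/6)² = 1.778
te_Task 7 = (8 + 4·13 + 30)/6 = 90/6 = 15; σ²_Task 7 = ((30−8)/6)² = 13.444
te_Task 8 = (3 + 4·7 + 11)/6 = 42/6 = 7; σ²_Task 8 = ((11−3)/6)² = 1.778

Forward pass:
ES_Task 1 = 0; EF_Task 1 = 8
ES_Task 2 = 0; EF_Task 2 = 8
ES_Task 3 = 0; EF_Task 3 = 9
ES_Task 4 = 9; EF_Task 4 = 9+7 = 16
ES_Task 5 = max(EF_Task 2=8, EF_Task 3=9) = 9; EF_Task 5 = 9+14 = 23
ES_Task 6 = max(EF_Task 1=8, EF_Task 2=8) = 8; EF_Task 6 = 8+3 = 11
ES_Task 7 = 23; EF_Task 7 = 23+15 = 38
ES_Task 8 = max(EF_Task 2=8, EF_Task 4=16, EF_Task 6=11, EF_Task 7=38) = 38; EF_Task 8 = 38+7 = 45
Expected project duration μ = 45 hours. Critical path: Task 3 → Task 5 → Task 7 → Task 8.

Variance along critical path = 5.444 + 5.444 + 13.444 + 1.778 = 26.111; σ = √26.111 = 5.110 hours.
Z = (50 − 45) / 5.110 = 0.978
P(T ≤ 50) = Φ(0.978) ≈ 0.836

0.836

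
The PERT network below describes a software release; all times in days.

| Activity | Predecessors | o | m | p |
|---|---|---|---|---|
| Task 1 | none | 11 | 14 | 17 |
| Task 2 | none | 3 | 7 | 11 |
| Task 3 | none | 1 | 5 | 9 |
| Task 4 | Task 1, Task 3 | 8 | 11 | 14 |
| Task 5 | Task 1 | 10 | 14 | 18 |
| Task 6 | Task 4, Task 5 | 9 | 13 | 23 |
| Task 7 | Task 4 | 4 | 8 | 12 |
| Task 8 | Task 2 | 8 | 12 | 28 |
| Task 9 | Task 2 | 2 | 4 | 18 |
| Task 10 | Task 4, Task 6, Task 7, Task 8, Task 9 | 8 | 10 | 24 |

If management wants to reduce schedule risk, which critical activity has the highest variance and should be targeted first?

Task 10

te_Task 1 = (11 + 4·14 + 17)/6 = 84/6 = 14; σ²_Task 1 = ((17−11)/6)² = 1.000
te_Task 2 = (3 + 4·7 + 11)/6 = 42/6 = 7; σ²_Task 2 = ((11−3)/6)² = 1.778
te_Task 3 = (1 + 4·5 + 9)/6 = 30/6 = 5; σ²_Task 3 = ((9−1)/6)² = 1.778
te_Task 4 = (8 + 4·11 + 14)/6 = 66/6 = 11; σ²_Task 4 = ((14−8)/6)² = 1.000
te_Task 5 = (10 + 4·14 + 18)/6 = 84/6 = 14; σ²_Task 5 = ((18−10)/6)² = 1.778
te_Task 6 = (9 + 4·13 + 23)/6 = 84/6 = 14; σ²_Task 6 = ((23−9)/6)² = 5.444
te_Task 7 = (4 + 4·8 + 12)/6 = 48/6 = 8; σ²_Task 7 = ((12−4)/6)² = 1.778
te_Task 8 = (8 + 4·12 + 28)/6 = 84/6 = 14; σ²_Task 8 = ((28−8)/6)² = 11.111
te_Task 9 = (2 + 4·4 + 18)/6 = 36/6 = 6; σ²_Task 9 = ((18−2)/6)² = 7.111
te_Task 10 = (8 + 4·10 + 24)/6 = 72/6 = 12; σ²_Task 10 = ((24−8)/6)² = 7.111

Forward pass:
ES_Task 1 = 0; EF_Task 1 = 14
ES_Task 2 = 0; EF_Task 2 = 7
ES_Task 3 = 0; EF_Task 3 = 5
ES_Task 4 = max(EF_Task 1=14, EF_Task 3=5) = 14; EF_Task 4 = 14+11 = 25
ES_Task 5 = 14; EF_Task 5 = 14+14 = 28
ES_Task 6 = max(EF_Task 4=25, EF_Task 5=28) = 28; EF_Task 6 = 28+14 = 42
ES_Task 7 = 25; EF_Task 7 = 25+8 = 33
ES_Task 8 = 7; EF_Task 8 = 7+14 = 21
ES_Task 9 = 7; EF_Task 9 = 7+6 = 13
ES_Task 10 = max(EF_Task 4=25, EF_Task 6=42, EF_Task 7=33, EF_Task 8=21, EF_Task 9=13) = 42; EF_Task 10 = 42+12 = 54
Expected project duration μ = 54 days. Critical path: Task 1 → Task 5 → Task 6 → Task 10.

Variances on critical path: σ²_Task 1=1.000, σ²_Task 5=1.778, σ²_Task 6=5.444, σ²_Task 10=7.111.
Largest is σ²_Task 10 = 7.111.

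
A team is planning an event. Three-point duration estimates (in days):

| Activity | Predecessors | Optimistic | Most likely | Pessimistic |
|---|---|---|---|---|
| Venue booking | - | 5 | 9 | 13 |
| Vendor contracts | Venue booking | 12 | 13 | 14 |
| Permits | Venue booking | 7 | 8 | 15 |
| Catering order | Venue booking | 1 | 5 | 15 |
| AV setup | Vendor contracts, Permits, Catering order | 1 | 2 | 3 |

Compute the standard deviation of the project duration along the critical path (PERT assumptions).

te_Venue booking = (5 + 4·9 + 13)/6 = 54/6 = 9; σ²_Venue booking = ((13−5)/6)² = 1.778
te_Vendor contracts = (12 + 4·13 + 14)/6 = 78/6 = 13; σ²_Vendor contracts = ((14−12)/6)² = 0.111
te_Permits = (7 + 4·8 + 15)/6 = 54/6 = 9; σ²_Permits = ((15−7)/6)² = 1.778
te_Catering order = (1 + 4·5 + 15)/6 = 36/6 = 6; σ²_Catering order = ((15−1)/6)² = 5.444
te_AV setup = (1 + 4·2 + 3)/6 = 12/6 = 2; σ²_AV setup = ((3−1)/6)² = 0.111

Forward pass:
ES_Venue booking = 0; EF_Venue booking = 9
ES_Vendor contracts = 9; EF_Vendor contracts = 9+13 = 22
ES_Permits = 9; EF_Permits = 9+9 = 18
ES_Catering order = 9; EF_Catering order = 9+6 = 15
ES_AV setup = max(EF_Vendor contracts=22, EF_Permits=18, EF_Catering order=15) = 22; EF_AV setup = 22+2 = 24
Expected project duration μ = 24 days. Critical path: Venue booking → Vendor contracts → AV setup.

Variance along critical path = 1.778 + 0.111 + 0.111 = 2.000
σ = √2.000 = 1.414 days

1.41 days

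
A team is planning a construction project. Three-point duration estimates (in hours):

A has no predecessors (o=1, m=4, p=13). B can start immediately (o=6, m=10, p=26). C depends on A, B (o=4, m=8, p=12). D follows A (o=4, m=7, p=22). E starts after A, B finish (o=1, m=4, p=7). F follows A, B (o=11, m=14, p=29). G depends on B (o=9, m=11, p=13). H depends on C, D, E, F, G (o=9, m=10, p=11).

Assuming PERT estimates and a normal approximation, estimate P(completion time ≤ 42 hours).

0.813

te_A = (1 + 4·4 + 13)/6 = 30/6 = 5; σ²_A = ((13−1)/6)² = 4.000
te_B = (6 + 4·10 + 26)/6 = 72/6 = 12; σ²_B = ((26−6)/6)² = 11.111
te_C = (4 + 4·8 + 12)/6 = 48/6 = 8; σ²_C = ((12−4)/6)² = 1.778
te_D = (4 + 4·7 + 22)/6 = 54/6 = 9; σ²_D = ((22−4)/6)² = 9.000
te_E = (1 + 4·4 + 7)/6 = 24/6 = 4; σ²_E = ((7−1)/6)² = 1.000
te_F = (11 + 4·14 + 29)/6 = 96/6 = 16; σ²_F = ((29−11)/6)² = 9.000
te_G = (9 + 4·11 + 13)/6 = 66/6 = 11; σ²_G = ((13−9)/6)² = 0.444
te_H = (9 + 4·10 + 11)/6 = 60/6 = 10; σ²_H = ((11−9)/6)² = 0.111

Forward pass:
ES_A = 0; EF_A = 5
ES_B = 0; EF_B = 12
ES_C = max(EF_A=5, EF_B=12) = 12; EF_C = 12+8 = 20
ES_D = 5; EF_D = 5+9 = 14
ES_E = max(EF_A=5, EF_B=12) = 12; EF_E = 12+4 = 16
ES_F = max(EF_A=5, EF_B=12) = 12; EF_F = 12+16 = 28
ES_G = 12; EF_G = 12+11 = 23
ES_H = max(EF_C=20, EF_D=14, EF_E=16, EF_F=28, EF_G=23) = 28; EF_H = 28+10 = 38
Expected project duration μ = 38 hours. Critical path: B → F → H.

Variance along critical path = 11.111 + 9.000 + 0.111 = 20.222; σ = √20.222 = 4.497 hours.
Z = (42 − 38) / 4.497 = 0.889
P(T ≤ 42) = Φ(0.889) ≈ 0.813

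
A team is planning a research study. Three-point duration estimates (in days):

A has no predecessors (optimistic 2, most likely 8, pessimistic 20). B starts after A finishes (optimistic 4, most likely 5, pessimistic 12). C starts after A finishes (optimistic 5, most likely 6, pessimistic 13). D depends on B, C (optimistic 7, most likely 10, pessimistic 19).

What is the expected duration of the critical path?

27 days

te_A = (2 + 4·8 + 20)/6 = 54/6 = 9
te_B = (4 + 4·5 + 12)/6 = 36/6 = 6
te_C = (5 + 4·6 + 13)/6 = 42/6 = 7
te_D = (7 + 4·10 + 19)/6 = 66/6 = 11

Forward pass:
ES_A = 0; EF_A = 9
ES_B = 9; EF_B = 9+6 = 15
ES_C = 9; EF_C = 9+7 = 16
ES_D = max(EF_B=15, EF_C=16) = 16; EF_D = 16+11 = 27
Expected project duration μ = 27 days. Critical path: A → C → D.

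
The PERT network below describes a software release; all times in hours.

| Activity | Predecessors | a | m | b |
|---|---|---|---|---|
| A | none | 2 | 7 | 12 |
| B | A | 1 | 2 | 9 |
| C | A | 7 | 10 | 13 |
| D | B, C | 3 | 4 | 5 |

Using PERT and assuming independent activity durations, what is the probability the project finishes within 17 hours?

te_A = (2 + 4·7 + 12)/6 = 42/6 = 7; σ²_A = ((12−2)/6)² = 2.778
te_B = (1 + 4·2 + 9)/6 = 18/6 = 3; σ²_B = ((9−1)/6)² = 1.778
te_C = (7 + 4·10 + 13)/6 = 60/6 = 10; σ²_C = ((13−7)/6)² = 1.000
te_D = (3 + 4·4 + 5)/6 = 24/6 = 4; σ²_D = ((5−3)/6)² = 0.111

Forward pass:
ES_A = 0; EF_A = 7
ES_B = 7; EF_B = 7+3 = 10
ES_C = 7; EF_C = 7+10 = 17
ES_D = max(EF_B=10, EF_C=17) = 17; EF_D = 17+4 = 21
Expected project duration μ = 21 hours. Critical path: A → C → D.

Variance along critical path = 2.778 + 1.000 + 0.111 = 3.889; σ = √3.889 = 1.972 hours.
Z = (17 − 21) / 1.972 = -2.028
P(T ≤ 17) = Φ(-2.028) ≈ 0.021

0.021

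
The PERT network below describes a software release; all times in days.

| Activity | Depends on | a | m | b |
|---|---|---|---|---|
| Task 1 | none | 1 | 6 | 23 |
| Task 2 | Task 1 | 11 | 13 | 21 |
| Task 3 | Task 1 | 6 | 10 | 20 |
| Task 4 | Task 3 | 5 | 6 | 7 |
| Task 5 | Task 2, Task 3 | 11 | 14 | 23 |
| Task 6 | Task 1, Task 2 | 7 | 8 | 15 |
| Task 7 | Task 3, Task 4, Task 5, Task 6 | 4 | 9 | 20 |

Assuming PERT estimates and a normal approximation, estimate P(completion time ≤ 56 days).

0.957

te_Task 1 = (1 + 4·6 + 23)/6 = 48/6 = 8; σ²_Task 1 = ((23−1)/6)² = 13.444
te_Task 2 = (11 + 4·13 + 21)/6 = 84/6 = 14; σ²_Task 2 = ((21−11)/6)² = 2.778
te_Task 3 = (6 + 4·10 + 20)/6 = 66/6 = 11; σ²_Task 3 = ((20−6)/6)² = 5.444
te_Task 4 = (5 + 4·6 + 7)/6 = 36/6 = 6; σ²_Task 4 = ((7−5)/6)² = 0.111
te_Task 5 = (11 + 4·14 + 23)/6 = 90/6 = 15; σ²_Task 5 = ((23−11)/6)² = 4.000
te_Task 6 = (7 + 4·8 + 15)/6 = 54/6 = 9; σ²_Task 6 = ((15−7)/6)² = 1.778
te_Task 7 = (4 + 4·9 + 20)/6 = 60/6 = 10; σ²_Task 7 = ((20−4)/6)² = 7.111

Forward pass:
ES_Task 1 = 0; EF_Task 1 = 8
ES_Task 2 = 8; EF_Task 2 = 8+14 = 22
ES_Task 3 = 8; EF_Task 3 = 8+11 = 19
ES_Task 4 = 19; EF_Task 4 = 19+6 = 25
ES_Task 5 = max(EF_Task 2=22, EF_Task 3=19) = 22; EF_Task 5 = 22+15 = 37
ES_Task 6 = max(EF_Task 1=8, EF_Task 2=22) = 22; EF_Task 6 = 22+9 = 31
ES_Task 7 = max(EF_Task 3=19, EF_Task 4=25, EF_Task 5=37, EF_Task 6=31) = 37; EF_Task 7 = 37+10 = 47
Expected project duration μ = 47 days. Critical path: Task 1 → Task 2 → Task 5 → Task 7.

Variance along critical path = 13.444 + 2.778 + 4.000 + 7.111 = 27.333; σ = √27.333 = 5.228 days.
Z = (56 − 47) / 5.228 = 1.721
P(T ≤ 56) = Φ(1.721) ≈ 0.957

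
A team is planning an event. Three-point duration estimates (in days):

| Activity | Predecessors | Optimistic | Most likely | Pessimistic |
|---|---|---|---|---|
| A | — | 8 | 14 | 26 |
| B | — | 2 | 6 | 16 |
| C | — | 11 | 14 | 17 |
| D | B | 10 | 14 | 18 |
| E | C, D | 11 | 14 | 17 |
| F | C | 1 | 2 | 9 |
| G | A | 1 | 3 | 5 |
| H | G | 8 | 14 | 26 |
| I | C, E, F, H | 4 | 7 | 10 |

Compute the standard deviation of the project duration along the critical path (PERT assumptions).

3.04 days

te_A = (8 + 4·14 + 26)/6 = 90/6 = 15; σ²_A = ((26−8)/6)² = 9.000
te_B = (2 + 4·6 + 16)/6 = 42/6 = 7; σ²_B = ((16−2)/6)² = 5.444
te_C = (11 + 4·14 + 17)/6 = 84/6 = 14; σ²_C = ((17−11)/6)² = 1.000
te_D = (10 + 4·14 + 18)/6 = 84/6 = 14; σ²_D = ((18−10)/6)² = 1.778
te_E = (11 + 4·14 + 17)/6 = 84/6 = 14; σ²_E = ((17−11)/6)² = 1.000
te_F = (1 + 4·2 + 9)/6 = 18/6 = 3; σ²_F = ((9−1)/6)² = 1.778
te_G = (1 + 4·3 + 5)/6 = 18/6 = 3; σ²_G = ((5−1)/6)² = 0.444
te_H = (8 + 4·14 + 26)/6 = 90/6 = 15; σ²_H = ((26−8)/6)² = 9.000
te_I = (4 + 4·7 + 10)/6 = 42/6 = 7; σ²_I = ((10−4)/6)² = 1.000

Forward pass:
ES_A = 0; EF_A = 15
ES_B = 0; EF_B = 7
ES_C = 0; EF_C = 14
ES_D = 7; EF_D = 7+14 = 21
ES_E = max(EF_C=14, EF_D=21) = 21; EF_E = 21+14 = 35
ES_F = 14; EF_F = 14+3 = 17
ES_G = 15; EF_G = 15+3 = 18
ES_H = 18; EF_H = 18+15 = 33
ES_I = max(EF_C=14, EF_E=35, EF_F=17, EF_H=33) = 35; EF_I = 35+7 = 42
Expected project duration μ = 42 days. Critical path: B → D → E → I.

Variance along critical path = 5.444 + 1.778 + 1.000 + 1.000 = 9.222
σ = √9.222 = 3.037 days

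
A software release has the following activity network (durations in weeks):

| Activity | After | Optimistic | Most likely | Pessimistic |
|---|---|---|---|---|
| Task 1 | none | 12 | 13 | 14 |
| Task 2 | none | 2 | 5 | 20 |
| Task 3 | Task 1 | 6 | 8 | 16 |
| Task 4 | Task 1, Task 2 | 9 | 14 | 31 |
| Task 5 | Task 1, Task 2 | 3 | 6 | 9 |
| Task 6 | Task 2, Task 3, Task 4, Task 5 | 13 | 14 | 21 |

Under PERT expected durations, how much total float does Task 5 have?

te_Task 1 = (12 + 4·13 + 14)/6 = 78/6 = 13
te_Task 2 = (2 + 4·5 + 20)/6 = 42/6 = 7
te_Task 3 = (6 + 4·8 + 16)/6 = 54/6 = 9
te_Task 4 = (9 + 4·14 + 31)/6 = 96/6 = 16
te_Task 5 = (3 + 4·6 + 9)/6 = 36/6 = 6
te_Task 6 = (13 + 4·14 + 21)/6 = 90/6 = 15

Forward pass:
ES_Task 1 = 0; EF_Task 1 = 13
ES_Task 2 = 0; EF_Task 2 = 7
ES_Task 3 = 13; EF_Task 3 = 13+9 = 22
ES_Task 4 = max(EF_Task 1=13, EF_Task 2=7) = 13; EF_Task 4 = 13+16 = 29
ES_Task 5 = max(EF_Task 1=13, EF_Task 2=7) = 13; EF_Task 5 = 13+6 = 19
ES_Task 6 = max(EF_Task 2=7, EF_Task 3=22, EF_Task 4=29, EF_Task 5=19) = 29; EF_Task 6 = 29+15 = 44
Expected project duration μ = 44 weeks. Critical path: Task 1 → Task 4 → Task 6.

Backward pass:
LF_Task 6 = 44; LS_Task 6 = 44−15 = 29
LF_Task 5 = LS_Task 6 = 29; LS_Task 5 = 29−6 = 23
LF_Task 4 = LS_Task 6 = 29; LS_Task 4 = 29−16 = 13
LF_Task 3 = LS_Task 6 = 29; LS_Task 3 = 29−9 = 20
LF_Task 2 = min(LS_Task 4=13, LS_Task 5=23, LS_Task 6=29) = 13; LS_Task 2 = 13−7 = 6
LF_Task 1 = min(LS_Task 3=20, LS_Task 4=13, LS_Task 5=23) = 13; LS_Task 1 = 13−13 = 0
Slack_Task 5 = LS_Task 5 − ES_Task 5 = 23 − 13 = 10

10 weeks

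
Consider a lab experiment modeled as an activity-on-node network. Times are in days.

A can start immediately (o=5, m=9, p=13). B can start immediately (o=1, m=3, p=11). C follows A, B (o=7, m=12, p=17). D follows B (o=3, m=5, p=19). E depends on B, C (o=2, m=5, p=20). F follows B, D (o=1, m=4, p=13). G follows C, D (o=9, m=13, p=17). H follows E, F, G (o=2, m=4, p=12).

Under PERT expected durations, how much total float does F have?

18 days

te_A = (5 + 4·9 + 13)/6 = 54/6 = 9
te_B = (1 + 4·3 + 11)/6 = 24/6 = 4
te_C = (7 + 4·12 + 17)/6 = 72/6 = 12
te_D = (3 + 4·5 + 19)/6 = 42/6 = 7
te_E = (2 + 4·5 + 20)/6 = 42/6 = 7
te_F = (1 + 4·4 + 13)/6 = 30/6 = 5
te_G = (9 + 4·13 + 17)/6 = 78/6 = 13
te_H = (2 + 4·4 + 12)/6 = 30/6 = 5

Forward pass:
ES_A = 0; EF_A = 9
ES_B = 0; EF_B = 4
ES_C = max(EF_A=9, EF_B=4) = 9; EF_C = 9+12 = 21
ES_D = 4; EF_D = 4+7 = 11
ES_E = max(EF_B=4, EF_C=21) = 21; EF_E = 21+7 = 28
ES_F = max(EF_B=4, EF_D=11) = 11; EF_F = 11+5 = 16
ES_G = max(EF_C=21, EF_D=11) = 21; EF_G = 21+13 = 34
ES_H = max(EF_E=28, EF_F=16, EF_G=34) = 34; EF_H = 34+5 = 39
Expected project duration μ = 39 days. Critical path: A → C → G → H.

Backward pass:
LF_H = 39; LS_H = 39−5 = 34
LF_G = LS_H = 34; LS_G = 34−13 = 21
LF_F = LS_H = 34; LS_F = 34−5 = 29
LF_E = LS_H = 34; LS_E = 34−7 = 27
LF_D = min(LS_F=29, LS_G=21) = 21; LS_D = 21−7 = 14
LF_C = min(LS_E=27, LS_G=21) = 21; LS_C = 21−12 = 9
LF_B = min(LS_C=9, LS_D=14, LS_E=27, LS_F=29) = 9; LS_B = 9−4 = 5
LF_A = LS_C = 9; LS_A = 9−9 = 0
Slack_F = LS_F − ES_F = 29 − 11 = 18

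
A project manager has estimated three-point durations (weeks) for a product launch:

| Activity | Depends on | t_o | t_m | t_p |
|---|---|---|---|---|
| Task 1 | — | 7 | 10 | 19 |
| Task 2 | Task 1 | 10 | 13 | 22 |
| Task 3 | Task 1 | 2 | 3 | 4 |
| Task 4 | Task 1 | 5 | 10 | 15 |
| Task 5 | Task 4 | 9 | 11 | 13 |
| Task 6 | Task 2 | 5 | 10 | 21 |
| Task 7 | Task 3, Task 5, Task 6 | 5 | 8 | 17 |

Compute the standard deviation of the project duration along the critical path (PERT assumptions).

4.37 weeks

te_Task 1 = (7 + 4·10 + 19)/6 = 66/6 = 11; σ²_Task 1 = ((19−7)/6)² = 4.000
te_Task 2 = (10 + 4·13 + 22)/6 = 84/6 = 14; σ²_Task 2 = ((22−10)/6)² = 4.000
te_Task 3 = (2 + 4·3 + 4)/6 = 18/6 = 3; σ²_Task 3 = ((4−2)/6)² = 0.111
te_Task 4 = (5 + 4·10 + 15)/6 = 60/6 = 10; σ²_Task 4 = ((15−5)/6)² = 2.778
te_Task 5 = (9 + 4·11 + 13)/6 = 66/6 = 11; σ²_Task 5 = ((13−9)/6)² = 0.444
te_Task 6 = (5 + 4·10 + 21)/6 = 66/6 = 11; σ²_Task 6 = ((21−5)/6)² = 7.111
te_Task 7 = (5 + 4·8 + 17)/6 = 54/6 = 9; σ²_Task 7 = ((17−5)/6)² = 4.000

Forward pass:
ES_Task 1 = 0; EF_Task 1 = 11
ES_Task 2 = 11; EF_Task 2 = 11+14 = 25
ES_Task 3 = 11; EF_Task 3 = 11+3 = 14
ES_Task 4 = 11; EF_Task 4 = 11+10 = 21
ES_Task 5 = 21; EF_Task 5 = 21+11 = 32
ES_Task 6 = 25; EF_Task 6 = 25+11 = 36
ES_Task 7 = max(EF_Task 3=14, EF_Task 5=32, EF_Task 6=36) = 36; EF_Task 7 = 36+9 = 45
Expected project duration μ = 45 weeks. Critical path: Task 1 → Task 2 → Task 6 → Task 7.

Variance along critical path = 4.000 + 4.000 + 7.111 + 4.000 = 19.111
σ = √19.111 = 4.372 weeks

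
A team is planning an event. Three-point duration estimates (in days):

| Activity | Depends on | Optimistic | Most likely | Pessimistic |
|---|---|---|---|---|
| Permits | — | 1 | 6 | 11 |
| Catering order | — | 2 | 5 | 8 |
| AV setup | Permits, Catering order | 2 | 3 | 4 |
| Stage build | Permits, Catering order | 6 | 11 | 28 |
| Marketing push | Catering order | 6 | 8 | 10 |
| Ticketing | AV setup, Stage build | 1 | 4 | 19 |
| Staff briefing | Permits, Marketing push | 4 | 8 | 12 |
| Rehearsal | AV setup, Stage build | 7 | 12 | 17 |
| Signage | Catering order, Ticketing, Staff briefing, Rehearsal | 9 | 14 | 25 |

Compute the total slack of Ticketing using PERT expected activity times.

te_Permits = (1 + 4·6 + 11)/6 = 36/6 = 6
te_Catering order = (2 + 4·5 + 8)/6 = 30/6 = 5
te_AV setup = (2 + 4·3 + 4)/6 = 18/6 = 3
te_Stage build = (6 + 4·11 + 28)/6 = 78/6 = 13
te_Marketing push = (6 + 4·8 + 10)/6 = 48/6 = 8
te_Ticketing = (1 + 4·4 + 19)/6 = 36/6 = 6
te_Staff briefing = (4 + 4·8 + 12)/6 = 48/6 = 8
te_Rehearsal = (7 + 4·12 + 17)/6 = 72/6 = 12
te_Signage = (9 + 4·14 + 25)/6 = 90/6 = 15

Forward pass:
ES_Permits = 0; EF_Permits = 6
ES_Catering order = 0; EF_Catering order = 5
ES_AV setup = max(EF_Permits=6, EF_Catering order=5) = 6; EF_AV setup = 6+3 = 9
ES_Stage build = max(EF_Permits=6, EF_Catering order=5) = 6; EF_Stage build = 6+13 = 19
ES_Marketing push = 5; EF_Marketing push = 5+8 = 13
ES_Ticketing = max(EF_AV setup=9, EF_Stage build=19) = 19; EF_Ticketing = 19+6 = 25
ES_Staff briefing = max(EF_Permits=6, EF_Marketing push=13) = 13; EF_Staff briefing = 13+8 = 21
ES_Rehearsal = max(EF_AV setup=9, EF_Stage build=19) = 19; EF_Rehearsal = 19+12 = 31
ES_Signage = max(EF_Catering order=5, EF_Ticketing=25, EF_Staff briefing=21, EF_Rehearsal=31) = 31; EF_Signage = 31+15 = 46
Expected project duration μ = 46 days. Critical path: Permits → Stage build → Rehearsal → Signage.

Backward pass:
LF_Signage = 46; LS_Signage = 46−15 = 31
LF_Rehearsal = LS_Signage = 31; LS_Rehearsal = 31−12 = 19
LF_Staff briefing = LS_Signage = 31; LS_Staff briefing = 31−8 = 23
LF_Ticketing = LS_Signage = 31; LS_Ticketing = 31−6 = 25
LF_Marketing push = LS_Staff briefing = 23; LS_Marketing push = 23−8 = 15
LF_Stage build = min(LS_Ticketing=25, LS_Rehearsal=19) = 19; LS_Stage build = 19−13 = 6
LF_AV setup = min(LS_Ticketing=25, LS_Rehearsal=19) = 19; LS_AV setup = 19−3 = 16
LF_Catering order = min(LS_AV setup=16, LS_Stage build=6, LS_Marketing push=15, LS_Signage=31) = 6; LS_Catering order = 6−5 = 1
LF_Permits = min(LS_AV setup=16, LS_Stage build=6, LS_Staff briefing=23) = 6; LS_Permits = 6−6 = 0
Slack_Ticketing = LS_Ticketing − ES_Ticketing = 25 − 19 = 6

6 days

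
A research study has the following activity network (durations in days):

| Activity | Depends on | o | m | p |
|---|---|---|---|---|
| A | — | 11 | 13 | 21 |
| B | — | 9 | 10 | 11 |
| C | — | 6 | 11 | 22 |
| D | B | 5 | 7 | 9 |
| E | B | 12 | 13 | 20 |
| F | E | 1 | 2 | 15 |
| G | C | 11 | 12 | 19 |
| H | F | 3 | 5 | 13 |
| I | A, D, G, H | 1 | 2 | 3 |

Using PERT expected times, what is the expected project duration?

36 days

te_A = (11 + 4·13 + 21)/6 = 84/6 = 14
te_B = (9 + 4·10 + 11)/6 = 60/6 = 10
te_C = (6 + 4·11 + 22)/6 = 72/6 = 12
te_D = (5 + 4·7 + 9)/6 = 42/6 = 7
te_E = (12 + 4·13 + 20)/6 = 84/6 = 14
te_F = (1 + 4·2 + 15)/6 = 24/6 = 4
te_G = (11 + 4·12 + 19)/6 = 78/6 = 13
te_H = (3 + 4·5 + 13)/6 = 36/6 = 6
te_I = (1 + 4·2 + 3)/6 = 12/6 = 2

Forward pass:
ES_A = 0; EF_A = 14
ES_B = 0; EF_B = 10
ES_C = 0; EF_C = 12
ES_D = 10; EF_D = 10+7 = 17
ES_E = 10; EF_E = 10+14 = 24
ES_F = 24; EF_F = 24+4 = 28
ES_G = 12; EF_G = 12+13 = 25
ES_H = 28; EF_H = 28+6 = 34
ES_I = max(EF_A=14, EF_D=17, EF_G=25, EF_H=34) = 34; EF_I = 34+2 = 36
Expected project duration μ = 36 days. Critical path: B → E → F → H → I.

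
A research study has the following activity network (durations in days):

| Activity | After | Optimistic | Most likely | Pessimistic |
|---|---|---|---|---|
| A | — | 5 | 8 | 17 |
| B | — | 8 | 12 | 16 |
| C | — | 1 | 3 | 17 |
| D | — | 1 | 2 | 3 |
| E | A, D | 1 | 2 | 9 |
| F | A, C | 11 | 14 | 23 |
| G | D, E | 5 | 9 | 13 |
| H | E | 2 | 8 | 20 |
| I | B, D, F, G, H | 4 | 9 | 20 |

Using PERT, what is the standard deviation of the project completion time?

3.89 days

te_A = (5 + 4·8 + 17)/6 = 54/6 = 9; σ²_A = ((17−5)/6)² = 4.000
te_B = (8 + 4·12 + 16)/6 = 72/6 = 12; σ²_B = ((16−8)/6)² = 1.778
te_C = (1 + 4·3 + 17)/6 = 30/6 = 5; σ²_C = ((17−1)/6)² = 7.111
te_D = (1 + 4·2 + 3)/6 = 12/6 = 2; σ²_D = ((3−1)/6)² = 0.111
te_E = (1 + 4·2 + 9)/6 = 18/6 = 3; σ²_E = ((9−1)/6)² = 1.778
te_F = (11 + 4·14 + 23)/6 = 90/6 = 15; σ²_F = ((23−11)/6)² = 4.000
te_G = (5 + 4·9 + 13)/6 = 54/6 = 9; σ²_G = ((13−5)/6)² = 1.778
te_H = (2 + 4·8 + 20)/6 = 54/6 = 9; σ²_H = ((20−2)/6)² = 9.000
te_I = (4 + 4·9 + 20)/6 = 60/6 = 10; σ²_I = ((20−4)/6)² = 7.111

Forward pass:
ES_A = 0; EF_A = 9
ES_B = 0; EF_B = 12
ES_C = 0; EF_C = 5
ES_D = 0; EF_D = 2
ES_E = max(EF_A=9, EF_D=2) = 9; EF_E = 9+3 = 12
ES_F = max(EF_A=9, EF_C=5) = 9; EF_F = 9+15 = 24
ES_G = max(EF_D=2, EF_E=12) = 12; EF_G = 12+9 = 21
ES_H = 12; EF_H = 12+9 = 21
ES_I = max(EF_B=12, EF_D=2, EF_F=24, EF_G=21, EF_H=21) = 24; EF_I = 24+10 = 34
Expected project duration μ = 34 days. Critical path: A → F → I.

Variance along critical path = 4.000 + 4.000 + 7.111 = 15.111
σ = √15.111 = 3.887 days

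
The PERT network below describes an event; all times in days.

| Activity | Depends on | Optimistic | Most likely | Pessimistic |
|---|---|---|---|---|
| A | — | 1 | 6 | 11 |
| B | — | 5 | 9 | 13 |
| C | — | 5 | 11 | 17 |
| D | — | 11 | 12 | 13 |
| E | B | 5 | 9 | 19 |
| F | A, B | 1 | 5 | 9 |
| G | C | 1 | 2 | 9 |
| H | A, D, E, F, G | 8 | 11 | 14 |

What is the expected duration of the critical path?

te_A = (1 + 4·6 + 11)/6 = 36/6 = 6
te_B = (5 + 4·9 + 13)/6 = 54/6 = 9
te_C = (5 + 4·11 + 17)/6 = 66/6 = 11
te_D = (11 + 4·12 + 13)/6 = 72/6 = 12
te_E = (5 + 4·9 + 19)/6 = 60/6 = 10
te_F = (1 + 4·5 + 9)/6 = 30/6 = 5
te_G = (1 + 4·2 + 9)/6 = 18/6 = 3
te_H = (8 + 4·11 + 14)/6 = 66/6 = 11

Forward pass:
ES_A = 0; EF_A = 6
ES_B = 0; EF_B = 9
ES_C = 0; EF_C = 11
ES_D = 0; EF_D = 12
ES_E = 9; EF_E = 9+10 = 19
ES_F = max(EF_A=6, EF_B=9) = 9; EF_F = 9+5 = 14
ES_G = 11; EF_G = 11+3 = 14
ES_H = max(EF_A=6, EF_D=12, EF_E=19, EF_F=14, EF_G=14) = 19; EF_H = 19+11 = 30
Expected project duration μ = 30 days. Critical path: B → E → H.

30 days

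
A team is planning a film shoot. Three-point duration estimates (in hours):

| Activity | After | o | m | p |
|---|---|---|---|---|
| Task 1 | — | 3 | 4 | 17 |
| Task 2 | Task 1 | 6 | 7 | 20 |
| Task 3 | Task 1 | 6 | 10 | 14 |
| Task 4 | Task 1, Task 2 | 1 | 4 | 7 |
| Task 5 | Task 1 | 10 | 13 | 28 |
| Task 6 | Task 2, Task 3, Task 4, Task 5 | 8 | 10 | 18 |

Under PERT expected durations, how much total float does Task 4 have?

2 hours

te_Task 1 = (3 + 4·4 + 17)/6 = 36/6 = 6
te_Task 2 = (6 + 4·7 + 20)/6 = 54/6 = 9
te_Task 3 = (6 + 4·10 + 14)/6 = 60/6 = 10
te_Task 4 = (1 + 4·4 + 7)/6 = 24/6 = 4
te_Task 5 = (10 + 4·13 + 28)/6 = 90/6 = 15
te_Task 6 = (8 + 4·10 + 18)/6 = 66/6 = 11

Forward pass:
ES_Task 1 = 0; EF_Task 1 = 6
ES_Task 2 = 6; EF_Task 2 = 6+9 = 15
ES_Task 3 = 6; EF_Task 3 = 6+10 = 16
ES_Task 4 = max(EF_Task 1=6, EF_Task 2=15) = 15; EF_Task 4 = 15+4 = 19
ES_Task 5 = 6; EF_Task 5 = 6+15 = 21
ES_Task 6 = max(EF_Task 2=15, EF_Task 3=16, EF_Task 4=19, EF_Task 5=21) = 21; EF_Task 6 = 21+11 = 32
Expected project duration μ = 32 hours. Critical path: Task 1 → Task 5 → Task 6.

Backward pass:
LF_Task 6 = 32; LS_Task 6 = 32−11 = 21
LF_Task 5 = LS_Task 6 = 21; LS_Task 5 = 21−15 = 6
LF_Task 4 = LS_Task 6 = 21; LS_Task 4 = 21−4 = 17
LF_Task 3 = LS_Task 6 = 21; LS_Task 3 = 21−10 = 11
LF_Task 2 = min(LS_Task 4=17, LS_Task 6=21) = 17; LS_Task 2 = 17−9 = 8
LF_Task 1 = min(LS_Task 2=8, LS_Task 3=11, LS_Task 4=17, LS_Task 5=6) = 6; LS_Task 1 = 6−6 = 0
Slack_Task 4 = LS_Task 4 − ES_Task 4 = 17 − 15 = 2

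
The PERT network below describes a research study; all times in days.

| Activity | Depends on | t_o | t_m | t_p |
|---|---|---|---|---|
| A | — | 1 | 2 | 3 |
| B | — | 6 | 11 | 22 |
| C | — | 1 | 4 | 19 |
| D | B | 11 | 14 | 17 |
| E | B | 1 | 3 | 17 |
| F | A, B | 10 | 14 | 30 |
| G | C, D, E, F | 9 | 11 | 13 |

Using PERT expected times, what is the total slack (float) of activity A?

10 days

te_A = (1 + 4·2 + 3)/6 = 12/6 = 2
te_B = (6 + 4·11 + 22)/6 = 72/6 = 12
te_C = (1 + 4·4 + 19)/6 = 36/6 = 6
te_D = (11 + 4·14 + 17)/6 = 84/6 = 14
te_E = (1 + 4·3 + 17)/6 = 30/6 = 5
te_F = (10 + 4·14 + 30)/6 = 96/6 = 16
te_G = (9 + 4·11 + 13)/6 = 66/6 = 11

Forward pass:
ES_A = 0; EF_A = 2
ES_B = 0; EF_B = 12
ES_C = 0; EF_C = 6
ES_D = 12; EF_D = 12+14 = 26
ES_E = 12; EF_E = 12+5 = 17
ES_F = max(EF_A=2, EF_B=12) = 12; EF_F = 12+16 = 28
ES_G = max(EF_C=6, EF_D=26, EF_E=17, EF_F=28) = 28; EF_G = 28+11 = 39
Expected project duration μ = 39 days. Critical path: B → F → G.

Backward pass:
LF_G = 39; LS_G = 39−11 = 28
LF_F = LS_G = 28; LS_F = 28−16 = 12
LF_E = LS_G = 28; LS_E = 28−5 = 23
LF_D = LS_G = 28; LS_D = 28−14 = 14
LF_C = LS_G = 28; LS_C = 28−6 = 22
LF_B = min(LS_D=14, LS_E=23, LS_F=12) = 12; LS_B = 12−12 = 0
LF_A = LS_F = 12; LS_A = 12−2 = 10
Slack_A = LS_A − ES_A = 10 − 0 = 10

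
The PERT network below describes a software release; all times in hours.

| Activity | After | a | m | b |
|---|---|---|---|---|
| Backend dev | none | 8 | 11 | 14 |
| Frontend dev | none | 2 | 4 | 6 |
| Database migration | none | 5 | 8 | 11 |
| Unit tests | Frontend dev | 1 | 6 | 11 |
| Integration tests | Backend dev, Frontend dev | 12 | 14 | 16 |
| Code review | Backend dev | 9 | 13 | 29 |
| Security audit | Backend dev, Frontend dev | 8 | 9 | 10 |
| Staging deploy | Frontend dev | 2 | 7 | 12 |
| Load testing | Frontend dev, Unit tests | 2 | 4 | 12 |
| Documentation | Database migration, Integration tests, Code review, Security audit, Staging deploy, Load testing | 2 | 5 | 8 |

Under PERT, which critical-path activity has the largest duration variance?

Code review

te_Backend dev = (8 + 4·11 + 14)/6 = 66/6 = 11; σ²_Backend dev = ((14−8)/6)² = 1.000
te_Frontend dev = (2 + 4·4 + 6)/6 = 24/6 = 4; σ²_Frontend dev = ((6−2)/6)² = 0.444
te_Database migration = (5 + 4·8 + 11)/6 = 48/6 = 8; σ²_Database migration = ((11−5)/6)² = 1.000
te_Unit tests = (1 + 4·6 + 11)/6 = 36/6 = 6; σ²_Unit tests = ((11−1)/6)² = 2.778
te_Integration tests = (12 + 4·14 + 16)/6 = 84/6 = 14; σ²_Integration tests = ((16−12)/6)² = 0.444
te_Code review = (9 + 4·13 + 29)/6 = 90/6 = 15; σ²_Code review = ((29−9)/6)² = 11.111
te_Security audit = (8 + 4·9 + 10)/6 = 54/6 = 9; σ²_Security audit = ((10−8)/6)² = 0.111
te_Staging deploy = (2 + 4·7 + 12)/6 = 42/6 = 7; σ²_Staging deploy = ((12−2)/6)² = 2.778
te_Load testing = (2 + 4·4 + 12)/6 = 30/6 = 5; σ²_Load testing = ((12−2)/6)² = 2.778
te_Documentation = (2 + 4·5 + 8)/6 = 30/6 = 5; σ²_Documentation = ((8−2)/6)² = 1.000

Forward pass:
ES_Backend dev = 0; EF_Backend dev = 11
ES_Frontend dev = 0; EF_Frontend dev = 4
ES_Database migration = 0; EF_Database migration = 8
ES_Unit tests = 4; EF_Unit tests = 4+6 = 10
ES_Integration tests = max(EF_Backend dev=11, EF_Frontend dev=4) = 11; EF_Integration tests = 11+14 = 25
ES_Code review = 11; EF_Code review = 11+15 = 26
ES_Security audit = max(EF_Backend dev=11, EF_Frontend dev=4) = 11; EF_Security audit = 11+9 = 20
ES_Staging deploy = 4; EF_Staging deploy = 4+7 = 11
ES_Load testing = max(EF_Frontend dev=4, EF_Unit tests=10) = 10; EF_Load testing = 10+5 = 15
ES_Documentation = max(EF_Database migration=8, EF_Integration tests=25, EF_Code review=26, EF_Security audit=20, EF_Staging deploy=11, EF_Load testing=15) = 26; EF_Documentation = 26+5 = 31
Expected project duration μ = 31 hours. Critical path: Backend dev → Code review → Documentation.

Variances on critical path: σ²_Backend dev=1.000, σ²_Code review=11.111, σ²_Documentation=1.000.
Largest is σ²_Code review = 11.111.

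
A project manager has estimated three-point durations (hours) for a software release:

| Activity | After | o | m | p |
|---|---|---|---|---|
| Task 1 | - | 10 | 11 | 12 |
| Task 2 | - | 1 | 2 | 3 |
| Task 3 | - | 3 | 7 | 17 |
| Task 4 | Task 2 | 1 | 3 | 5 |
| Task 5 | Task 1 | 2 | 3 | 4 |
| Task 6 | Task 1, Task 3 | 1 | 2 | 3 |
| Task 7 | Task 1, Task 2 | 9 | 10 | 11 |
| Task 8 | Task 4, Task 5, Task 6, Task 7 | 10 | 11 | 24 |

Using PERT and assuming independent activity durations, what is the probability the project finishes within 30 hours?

te_Task 1 = (10 + 4·11 + 12)/6 = 66/6 = 11; σ²_Task 1 = ((12−10)/6)² = 0.111
te_Task 2 = (1 + 4·2 + 3)/6 = 12/6 = 2; σ²_Task 2 = ((3−1)/6)² = 0.111
te_Task 3 = (3 + 4·7 + 17)/6 = 48/6 = 8; σ²_Task 3 = ((17−3)/6)² = 5.444
te_Task 4 = (1 + 4·3 + 5)/6 = 18/6 = 3; σ²_Task 4 = ((5−1)/6)² = 0.444
te_Task 5 = (2 + 4·3 + 4)/6 = 18/6 = 3; σ²_Task 5 = ((4−2)/6)² = 0.111
te_Task 6 = (1 + 4·2 + 3)/6 = 12/6 = 2; σ²_Task 6 = ((3−1)/6)² = 0.111
te_Task 7 = (9 + 4·10 + 11)/6 = 60/6 = 10; σ²_Task 7 = ((11−9)/6)² = 0.111
te_Task 8 = (10 + 4·11 + 24)/6 = 78/6 = 13; σ²_Task 8 = ((24−10)/6)² = 5.444

Forward pass:
ES_Task 1 = 0; EF_Task 1 = 11
ES_Task 2 = 0; EF_Task 2 = 2
ES_Task 3 = 0; EF_Task 3 = 8
ES_Task 4 = 2; EF_Task 4 = 2+3 = 5
ES_Task 5 = 11; EF_Task 5 = 11+3 = 14
ES_Task 6 = max(EF_Task 1=11, EF_Task 3=8) = 11; EF_Task 6 = 11+2 = 13
ES_Task 7 = max(EF_Task 1=11, EF_Task 2=2) = 11; EF_Task 7 = 11+10 = 21
ES_Task 8 = max(EF_Task 4=5, EF_Task 5=14, EF_Task 6=13, EF_Task 7=21) = 21; EF_Task 8 = 21+13 = 34
Expected project duration μ = 34 hours. Critical path: Task 1 → Task 7 → Task 8.

Variance along critical path = 0.111 + 0.111 + 5.444 = 5.667; σ = √5.667 = 2.380 hours.
Z = (30 − 34) / 2.380 = -1.680
P(T ≤ 30) = Φ(-1.680) ≈ 0.046

0.046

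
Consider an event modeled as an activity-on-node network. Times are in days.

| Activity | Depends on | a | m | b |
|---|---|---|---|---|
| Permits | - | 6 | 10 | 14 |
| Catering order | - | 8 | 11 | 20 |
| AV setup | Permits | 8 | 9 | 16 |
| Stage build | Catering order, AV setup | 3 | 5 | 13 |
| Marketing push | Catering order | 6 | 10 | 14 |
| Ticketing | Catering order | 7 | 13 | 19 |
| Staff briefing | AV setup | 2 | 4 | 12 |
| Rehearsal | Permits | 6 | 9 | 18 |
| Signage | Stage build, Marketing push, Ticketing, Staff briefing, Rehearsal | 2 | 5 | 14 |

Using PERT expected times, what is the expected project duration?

32 days

te_Permits = (6 + 4·10 + 14)/6 = 60/6 = 10
te_Catering order = (8 + 4·11 + 20)/6 = 72/6 = 12
te_AV setup = (8 + 4·9 + 16)/6 = 60/6 = 10
te_Stage build = (3 + 4·5 + 13)/6 = 36/6 = 6
te_Marketing push = (6 + 4·10 + 14)/6 = 60/6 = 10
te_Ticketing = (7 + 4·13 + 19)/6 = 78/6 = 13
te_Staff briefing = (2 + 4·4 + 12)/6 = 30/6 = 5
te_Rehearsal = (6 + 4·9 + 18)/6 = 60/6 = 10
te_Signage = (2 + 4·5 + 14)/6 = 36/6 = 6

Forward pass:
ES_Permits = 0; EF_Permits = 10
ES_Catering order = 0; EF_Catering order = 12
ES_AV setup = 10; EF_AV setup = 10+10 = 20
ES_Stage build = max(EF_Catering order=12, EF_AV setup=20) = 20; EF_Stage build = 20+6 = 26
ES_Marketing push = 12; EF_Marketing push = 12+10 = 22
ES_Ticketing = 12; EF_Ticketing = 12+13 = 25
ES_Staff briefing = 20; EF_Staff briefing = 20+5 = 25
ES_Rehearsal = 10; EF_Rehearsal = 10+10 = 20
ES_Signage = max(EF_Stage build=26, EF_Marketing push=22, EF_Ticketing=25, EF_Staff briefing=25, EF_Rehearsal=20) = 26; EF_Signage = 26+6 = 32
Expected project duration μ = 32 days. Critical path: Permits → AV setup → Stage build → Signage.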